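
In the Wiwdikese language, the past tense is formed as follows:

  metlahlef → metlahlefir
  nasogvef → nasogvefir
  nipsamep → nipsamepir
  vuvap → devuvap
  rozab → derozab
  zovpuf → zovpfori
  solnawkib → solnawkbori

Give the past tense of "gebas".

degebas

nipsamep and vuvap both end in -p yet inflect differently (nipsamepir, devuvap), so the final letter is not what conditions the rule; the last vowel is.
"gebas" has last vowel 'a'. The stems whose last vowel is 'a' (vuvap → devuvap, rozab → derozab) add the prefix de-.
So gebas → degebas.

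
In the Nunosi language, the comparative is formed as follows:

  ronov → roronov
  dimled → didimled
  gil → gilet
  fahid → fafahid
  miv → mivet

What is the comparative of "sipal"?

miv and ronov both end in -v yet inflect differently (mivet, roronov), so the final letter is not what conditions the rule; the number of vowels is.
"sipal" has 2 vowels. The stems with 2 vowels (dimled → didimled, fahid → fafahid, ronov → roronov) repeat the first consonant+vowel as a prefix.
The other pattern: stems with 1 vowel add -et.
So sipal → sisipal.

sisipal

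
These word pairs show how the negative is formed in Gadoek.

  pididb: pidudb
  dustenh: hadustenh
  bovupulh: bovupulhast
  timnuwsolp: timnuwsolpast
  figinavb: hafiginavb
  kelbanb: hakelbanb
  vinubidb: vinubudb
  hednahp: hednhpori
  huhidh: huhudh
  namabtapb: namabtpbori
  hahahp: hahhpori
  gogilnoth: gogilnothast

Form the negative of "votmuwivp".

havotmuwivp

timnuwsolp and hednahp both end in -p yet inflect differently (timnuwsolpast, hednhpori), so the final letter is not what conditions the rule; the second-to-last letter is.
"votmuwivp" has second-to-last letter 'v'. The one such stem in the data (figinavb → hafiginavb) adds the prefix ha-, so the same rule applies.
The other patterns: stems whose second-to-last letter is 'l' or 't' add -ast; stems whose second-to-last letter is 'h' or 'p' delete the last vowel and add -ori; stems whose second-to-last letter is 'd' change the last vowel to 'u'.
So votmuwivp → havotmuwivp.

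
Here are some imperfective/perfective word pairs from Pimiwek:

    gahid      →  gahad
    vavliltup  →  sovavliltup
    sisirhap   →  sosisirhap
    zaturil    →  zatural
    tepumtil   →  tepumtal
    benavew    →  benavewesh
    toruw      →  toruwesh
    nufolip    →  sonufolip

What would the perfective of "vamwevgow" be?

vamwevgowesh

vavliltup and toruw both have last vowel 'u' yet inflect differently (sovavliltup, toruwesh), so the last vowel is not what conditions the rule; the final letter is.
"vamwevgow" ends in -w. The stems ending in -w (benavew → benavewesh, toruw → toruwesh) add -esh.
So vamwevgow → vamwevgowesh.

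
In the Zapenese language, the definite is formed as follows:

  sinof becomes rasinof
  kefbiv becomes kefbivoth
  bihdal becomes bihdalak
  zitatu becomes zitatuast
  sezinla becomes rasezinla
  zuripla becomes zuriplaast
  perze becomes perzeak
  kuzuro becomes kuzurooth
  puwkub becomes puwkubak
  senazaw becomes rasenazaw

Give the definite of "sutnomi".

rasutnomi

zuripla and sezinla both end in -a yet inflect differently (zuriplaast, rasezinla), so the final letter is not what conditions the rule; the first letter is.
"sutnomi" begins with s-. The stems beginning with s- (sezinla → rasezinla, senazaw → rasenazaw, sinof → rasinof) add the prefix ra-.
The other patterns: stems beginning with k- add -oth; stems beginning with z- add -ast; stems beginning with b- or p- add -ak.
So sutnomi → rasutnomi.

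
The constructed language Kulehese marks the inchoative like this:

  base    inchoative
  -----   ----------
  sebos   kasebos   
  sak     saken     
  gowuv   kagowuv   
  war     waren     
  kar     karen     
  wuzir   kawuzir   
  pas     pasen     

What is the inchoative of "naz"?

wuzir and war both end in -r yet inflect differently (kawuzir, waren), so the final letter is not what conditions the rule; the number of vowels is.
"naz" has 1 vowel. The stems with 1 vowel (war → waren, pas → pasen, sak → saken) add -en.
So naz → nazen.

nazen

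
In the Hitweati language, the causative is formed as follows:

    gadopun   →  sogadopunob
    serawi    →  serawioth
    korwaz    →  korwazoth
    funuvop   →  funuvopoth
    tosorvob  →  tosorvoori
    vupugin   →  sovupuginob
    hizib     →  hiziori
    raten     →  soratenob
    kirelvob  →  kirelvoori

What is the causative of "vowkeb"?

vowkeori

hizib and vupugin both have last vowel 'i' yet inflect differently (hiziori, sovupuginob), so the last vowel is not what conditions the rule; the final letter is.
"vowkeb" ends in -b. The stems ending in -b (tosorvob → tosorvoori, kirelvob → kirelvoori, hizib → hiziori) drop the final letter and add -ori.
So vowkeb → vowkeori.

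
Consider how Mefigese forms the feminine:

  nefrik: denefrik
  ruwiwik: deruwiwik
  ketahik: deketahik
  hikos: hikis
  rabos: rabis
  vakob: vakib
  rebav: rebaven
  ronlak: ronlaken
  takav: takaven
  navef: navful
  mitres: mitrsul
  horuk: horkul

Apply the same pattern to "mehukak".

mehukaken

nefrik and ronlak both end in -k yet inflect differently (denefrik, ronlaken), so the final letter is not what conditions the rule; the last vowel is.
"mehukak" has last vowel 'a'. The stems whose last vowel is 'a' (rebav → rebaven, ronlak → ronlaken, takav → takaven) add -en.
The other patterns: stems whose last vowel is 'i' add the prefix de-; stems whose last vowel is 'o' change the last vowel to 'i'; stems whose last vowel is 'e' or 'u' delete the last vowel and add -ul.
So mehukak → mehukaken.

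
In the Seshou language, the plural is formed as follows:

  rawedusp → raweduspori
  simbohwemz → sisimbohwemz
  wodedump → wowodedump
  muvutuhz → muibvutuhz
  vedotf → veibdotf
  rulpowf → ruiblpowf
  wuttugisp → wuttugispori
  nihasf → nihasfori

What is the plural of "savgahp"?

wodedump and rawedusp both end in -p yet inflect differently (wowodedump, raweduspori), so the final letter is not what conditions the rule; the second-to-last letter is.
"savgahp" has second-to-last letter 'h'. The one such stem in the data (muvutuhz → muibvutuhz) inserts -ib- after the first vowel (as do vedotf, rulpowf), so the same rule applies.
The other patterns: stems whose second-to-last letter is 'm' repeat the first consonant+vowel as a prefix; stems whose second-to-last letter is 's' add -ori.
So savgahp → saibvgahp.

saibvgahp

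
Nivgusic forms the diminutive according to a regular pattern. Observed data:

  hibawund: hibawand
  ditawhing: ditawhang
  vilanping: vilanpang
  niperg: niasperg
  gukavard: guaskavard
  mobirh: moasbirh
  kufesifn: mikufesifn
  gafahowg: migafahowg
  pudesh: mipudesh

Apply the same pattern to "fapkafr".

mifapkafr

ditawhing and niperg both end in -g yet inflect differently (ditawhang, niasperg), so the final letter is not what conditions the rule; the second-to-last letter is.
"fapkafr" has second-to-last letter 'f'. The one such stem in the data (kufesifn → mikufesifn) adds the prefix mi-, so the same rule applies.
The other patterns: stems whose second-to-last letter is 'n' change the last vowel to 'a'; stems whose second-to-last letter is 'r' insert -as- after the first vowel.
So fapkafr → mifapkafr.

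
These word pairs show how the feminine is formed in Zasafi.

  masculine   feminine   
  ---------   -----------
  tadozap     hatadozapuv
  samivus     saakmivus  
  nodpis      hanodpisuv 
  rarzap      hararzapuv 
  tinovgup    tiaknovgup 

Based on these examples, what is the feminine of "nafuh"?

naakfuh

tinovgup and rarzap both end in -p yet inflect differently (tiaknovgup, hararzapuv), so the final letter is not what conditions the rule; the last vowel is.
"nafuh" has last vowel 'u'. The stems whose last vowel is 'u' (tinovgup → tiaknovgup, samivus → saakmivus) insert -ak- after the first vowel.
The other pattern: stems whose last vowel is 'a' or 'i' add ha- … -uv around the stem.
So nafuh → naakfuh.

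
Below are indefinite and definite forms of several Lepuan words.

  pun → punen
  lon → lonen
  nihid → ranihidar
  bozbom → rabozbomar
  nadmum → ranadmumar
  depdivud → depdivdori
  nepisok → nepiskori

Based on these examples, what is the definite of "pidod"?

rapidodar

nihid and depdivud both end in -d yet inflect differently (ranihidar, depdivdori), so the final letter is not what conditions the rule; the number of vowels is.
"pidod" has 2 vowels. The stems with 2 vowels (nihid → ranihidar, bozbom → rabozbomar, nadmum → ranadmumar) add ra- … -ar around the stem.
The other patterns: stems with 1 vowel add -en; stems with 3 vowels delete the last vowel and add -ori.
So pidod → rapidodar.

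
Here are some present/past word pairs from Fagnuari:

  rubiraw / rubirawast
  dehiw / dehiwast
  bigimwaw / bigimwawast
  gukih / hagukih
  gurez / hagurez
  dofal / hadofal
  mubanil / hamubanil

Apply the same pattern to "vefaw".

vefawast

dehiw and gukih both have last vowel 'i' yet inflect differently (dehiwast, hagukih), so the last vowel is not what conditions the rule; the final letter is.
"vefaw" ends in -w. The stems ending in -w (rubiraw → rubirawast, dehiw → dehiwast, bigimwaw → bigimwawast) add -ast.
So vefaw → vefawast.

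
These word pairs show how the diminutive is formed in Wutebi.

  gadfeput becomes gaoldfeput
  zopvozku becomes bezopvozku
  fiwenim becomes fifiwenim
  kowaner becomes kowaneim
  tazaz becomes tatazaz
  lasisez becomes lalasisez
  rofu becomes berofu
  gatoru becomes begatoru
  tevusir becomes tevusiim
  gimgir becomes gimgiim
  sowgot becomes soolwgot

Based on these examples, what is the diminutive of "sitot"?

sioltot

rofu and gadfeput both have last vowel 'u' yet inflect differently (berofu, gaoldfeput), so the last vowel is not what conditions the rule; the final letter is.
"sitot" ends in -t. The stems ending in -t (sowgot → soolwgot, gadfeput → gaoldfeput) insert -ol- after the first vowel.
So sitot → sioltot.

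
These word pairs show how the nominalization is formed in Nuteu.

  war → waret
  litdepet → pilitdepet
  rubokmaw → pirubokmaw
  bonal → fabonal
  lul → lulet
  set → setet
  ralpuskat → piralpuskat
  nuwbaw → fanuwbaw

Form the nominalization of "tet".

lul and bonal both end in -l yet inflect differently (lulet, fabonal), so the final letter is not what conditions the rule; the number of vowels is.
"tet" has 1 vowel. The stems with 1 vowel (war → waret, set → setet, lul → lulet) add -et.
The other patterns: stems with 2 vowels add the prefix fa-; stems with 3 vowels add the prefix pi-.
So tet → tetet.

tetet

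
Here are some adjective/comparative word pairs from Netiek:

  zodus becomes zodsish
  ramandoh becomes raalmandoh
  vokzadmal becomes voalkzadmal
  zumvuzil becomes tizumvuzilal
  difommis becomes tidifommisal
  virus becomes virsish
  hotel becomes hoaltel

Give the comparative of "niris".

"niris" has last vowel 'i'. The stems whose last vowel is 'i' (zumvuzil → tizumvuzilal, difommis → tidifommisal) add ti- … -al around the stem.
The other patterns: stems whose last vowel is 'u' delete the last vowel and add -ish; stems whose last vowel is 'a', 'e' or 'o' insert -al- after the first vowel.
So niris → tinirisal.

tinirisal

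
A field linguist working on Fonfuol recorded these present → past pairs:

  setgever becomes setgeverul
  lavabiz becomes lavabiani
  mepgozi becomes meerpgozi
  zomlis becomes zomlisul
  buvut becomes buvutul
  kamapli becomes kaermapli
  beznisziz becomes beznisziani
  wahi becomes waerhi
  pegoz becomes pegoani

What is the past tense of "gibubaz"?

beznisziz and mepgozi both have last vowel 'i' yet inflect differently (beznisziani, meerpgozi), so the last vowel is not what conditions the rule; the final letter is.
"gibubaz" ends in -z. The stems ending in -z (beznisziz → beznisziani, lavabiz → lavabiani, pegoz → pegoani) drop the final letter and add -ani.
So gibubaz → gibubaani.

gibubaani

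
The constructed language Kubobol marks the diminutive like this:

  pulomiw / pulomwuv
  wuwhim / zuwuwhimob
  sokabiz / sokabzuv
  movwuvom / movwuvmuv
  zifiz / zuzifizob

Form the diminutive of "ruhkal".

"ruhkal" has 2 vowels. The stems with 2 vowels (zifiz → zuzifizob, wuwhim → zuwuwhimob) add zu- … -ob around the stem.
The other pattern: stems with 3 vowels delete the last vowel and add -uv.
So ruhkal → zuruhkalob.

zuruhkalob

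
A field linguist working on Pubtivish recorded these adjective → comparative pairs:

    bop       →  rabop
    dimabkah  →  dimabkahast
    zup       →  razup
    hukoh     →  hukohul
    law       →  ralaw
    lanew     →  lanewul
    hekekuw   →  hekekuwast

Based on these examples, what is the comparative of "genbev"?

law and lanew both end in -w yet inflect differently (ralaw, lanewul), so the final letter is not what conditions the rule; the number of vowels is.
"genbev" has 2 vowels. The stems with 2 vowels (lanew → lanewul, hukoh → hukohul) add -ul.
So genbev → genbevul.

genbevul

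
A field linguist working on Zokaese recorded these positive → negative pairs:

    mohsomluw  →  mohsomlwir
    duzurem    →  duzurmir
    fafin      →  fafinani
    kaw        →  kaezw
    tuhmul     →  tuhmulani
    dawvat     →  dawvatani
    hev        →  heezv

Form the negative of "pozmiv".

kaw and mohsomluw both end in -w yet inflect differently (kaezw, mohsomlwir), so the final letter is not what conditions the rule; the number of vowels is.
"pozmiv" has 2 vowels. The stems with 2 vowels (fafin → fafinani, tuhmul → tuhmulani, dawvat → dawvatani) add -ani.
So pozmiv → pozmivani.

pozmivani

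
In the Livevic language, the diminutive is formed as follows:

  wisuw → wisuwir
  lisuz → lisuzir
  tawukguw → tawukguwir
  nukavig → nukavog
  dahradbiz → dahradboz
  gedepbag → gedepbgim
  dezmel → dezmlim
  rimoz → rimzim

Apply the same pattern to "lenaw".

lenwim

lisuz and dahradbiz both end in -z yet inflect differently (lisuzir, dahradboz), so the final letter is not what conditions the rule; the last vowel is.
"lenaw" has last vowel 'a'. The one such stem in the data (gedepbag → gedepbgim) deletes the last vowel and adds -im (as do dezmel, rimoz), so the same rule applies.
So lenaw → lenwim.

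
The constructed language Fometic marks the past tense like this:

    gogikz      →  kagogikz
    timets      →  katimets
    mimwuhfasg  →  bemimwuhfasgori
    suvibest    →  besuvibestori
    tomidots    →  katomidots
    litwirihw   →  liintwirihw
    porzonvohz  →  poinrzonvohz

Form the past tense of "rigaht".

riingaht

"rigaht" has second-to-last letter 'h'. The stems whose second-to-last letter is 'h' (porzonvohz → poinrzonvohz, litwirihw → liintwirihw) insert -in- after the first vowel.
So rigaht → riingaht.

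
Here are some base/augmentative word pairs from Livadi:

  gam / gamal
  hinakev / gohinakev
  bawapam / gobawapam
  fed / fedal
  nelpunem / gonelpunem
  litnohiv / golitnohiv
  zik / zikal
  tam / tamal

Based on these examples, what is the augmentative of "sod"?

sodal

bawapam and tam both end in -m yet inflect differently (gobawapam, tamal), so the final letter is not what conditions the rule; the number of vowels is.
"sod" has 1 vowel. The stems with 1 vowel (tam → tamal, fed → fedal, gam → gamal) add -al.
The other pattern: stems with 3 vowels add the prefix go-.
So sod → sodal.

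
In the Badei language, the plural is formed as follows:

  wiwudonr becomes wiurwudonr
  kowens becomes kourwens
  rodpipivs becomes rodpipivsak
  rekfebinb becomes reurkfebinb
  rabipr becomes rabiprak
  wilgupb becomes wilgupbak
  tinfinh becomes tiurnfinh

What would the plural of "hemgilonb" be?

"hemgilonb" has second-to-last letter 'n'. The stems whose second-to-last letter is 'n' (wiwudonr → wiurwudonr, tinfinh → tiurnfinh, kowens → kourwens) insert -ur- after the first vowel.
The other pattern: stems whose second-to-last letter is 'p' or 'v' add -ak.
So hemgilonb → heurmgilonb.

heurmgilonb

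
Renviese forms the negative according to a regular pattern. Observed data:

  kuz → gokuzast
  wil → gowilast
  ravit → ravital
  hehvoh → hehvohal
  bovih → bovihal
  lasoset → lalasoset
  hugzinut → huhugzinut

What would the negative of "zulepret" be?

zuzulepret

ravit and lasoset both end in -t yet inflect differently (ravital, lalasoset), so the final letter is not what conditions the rule; the number of vowels is.
"zulepret" has 3 vowels. The stems with 3 vowels (lasoset → lalasoset, hugzinut → huhugzinut) repeat the first consonant+vowel as a prefix.
The other patterns: stems with 1 vowel add go- … -ast around the stem; stems with 2 vowels add -al.
So zulepret → zuzulepret.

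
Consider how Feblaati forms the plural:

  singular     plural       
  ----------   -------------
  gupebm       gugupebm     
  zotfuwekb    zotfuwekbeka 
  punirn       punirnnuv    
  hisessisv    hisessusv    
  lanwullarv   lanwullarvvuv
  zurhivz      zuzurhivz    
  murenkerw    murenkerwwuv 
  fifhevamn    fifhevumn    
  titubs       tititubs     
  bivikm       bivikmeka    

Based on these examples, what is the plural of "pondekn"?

pondekneka

"pondekn" has second-to-last letter 'k'. The stems whose second-to-last letter is 'k' (zotfuwekb → zotfuwekbeka, bivikm → bivikmeka) add -eka.
The other patterns: stems whose second-to-last letter is 'r' double the final consonant and add -uv; stems whose second-to-last letter is 'b' or 'v' repeat the first consonant+vowel as a prefix; stems whose second-to-last letter is 'm' or 's' change the last vowel to 'u'.
So pondekn → pondekneka.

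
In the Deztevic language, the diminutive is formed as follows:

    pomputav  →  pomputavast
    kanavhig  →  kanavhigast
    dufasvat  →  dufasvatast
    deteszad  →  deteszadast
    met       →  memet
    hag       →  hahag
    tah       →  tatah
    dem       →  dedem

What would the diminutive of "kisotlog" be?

kisotlogast

dufasvat and met both end in -t yet inflect differently (dufasvatast, memet), so the final letter is not what conditions the rule; the number of vowels is.
"kisotlog" has 3 vowels. The stems with 3 vowels (pomputav → pomputavast, kanavhig → kanavhigast, dufasvat → dufasvatast) add -ast.
The other pattern: stems with 1 vowel repeat the first consonant+vowel as a prefix.
So kisotlog → kisotlogast.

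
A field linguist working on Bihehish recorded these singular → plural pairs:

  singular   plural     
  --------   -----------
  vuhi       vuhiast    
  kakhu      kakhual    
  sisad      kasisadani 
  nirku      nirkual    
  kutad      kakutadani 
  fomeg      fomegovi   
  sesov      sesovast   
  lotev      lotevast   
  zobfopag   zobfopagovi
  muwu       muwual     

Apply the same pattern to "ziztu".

zobfopag and sisad both have last vowel 'a' yet inflect differently (zobfopagovi, kasisadani), so the last vowel is not what conditions the rule; the final letter is.
"ziztu" ends in -u. The stems ending in -u (nirku → nirkual, kakhu → kakhual, muwu → muwual) add -al.
The other patterns: stems ending in -g add -ovi; stems ending in -d add ka- … -ani around the stem; stems ending in -i or -v add -ast.
So ziztu → ziztual.

ziztual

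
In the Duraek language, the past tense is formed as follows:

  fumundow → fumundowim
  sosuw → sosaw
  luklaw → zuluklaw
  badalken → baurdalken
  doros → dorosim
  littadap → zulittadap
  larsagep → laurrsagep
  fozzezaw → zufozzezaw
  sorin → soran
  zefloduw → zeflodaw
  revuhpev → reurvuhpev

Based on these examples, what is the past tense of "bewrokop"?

"bewrokop" has last vowel 'o'. The stems whose last vowel is 'o' (doros → dorosim, fumundow → fumundowim) add -im.
So bewrokop → bewrokopim.

bewrokopim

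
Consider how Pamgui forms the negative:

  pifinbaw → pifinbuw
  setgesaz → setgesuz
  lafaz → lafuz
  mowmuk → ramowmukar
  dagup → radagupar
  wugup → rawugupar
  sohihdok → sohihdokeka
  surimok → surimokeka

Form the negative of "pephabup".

rapephabupar

"pephabup" has last vowel 'u'. The stems whose last vowel is 'u' (mowmuk → ramowmukar, dagup → radagupar, wugup → rawugupar) add ra- … -ar around the stem.
So pephabup → rapephabupar.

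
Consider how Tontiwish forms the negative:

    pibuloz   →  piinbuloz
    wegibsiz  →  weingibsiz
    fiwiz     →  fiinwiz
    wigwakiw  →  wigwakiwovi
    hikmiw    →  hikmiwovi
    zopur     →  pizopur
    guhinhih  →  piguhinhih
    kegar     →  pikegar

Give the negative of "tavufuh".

pitavufuh

wegibsiz and wigwakiw both have last vowel 'i' yet inflect differently (weingibsiz, wigwakiwovi), so the last vowel is not what conditions the rule; the final letter is.
"tavufuh" ends in -h. The one such stem in the data (guhinhih → piguhinhih) adds the prefix pi-, so the same rule applies.
The other patterns: stems ending in -z insert -in- after the first vowel; stems ending in -w add -ovi.
So tavufuh → pitavufuh.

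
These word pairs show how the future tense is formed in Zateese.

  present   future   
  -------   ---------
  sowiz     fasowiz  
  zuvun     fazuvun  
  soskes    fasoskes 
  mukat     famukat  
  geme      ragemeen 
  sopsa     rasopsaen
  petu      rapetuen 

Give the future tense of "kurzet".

soskes and geme both have last vowel 'e' yet inflect differently (fasoskes, ragemeen), so the last vowel is not what conditions the rule; whether the stem ends in a vowel or a consonant is.
"kurzet" ends in a consonant. The stems ending in a consonant (sowiz → fasowiz, zuvun → fazuvun, soskes → fasoskes) add the prefix fa-.
So kurzet → fakurzet.

fakurzet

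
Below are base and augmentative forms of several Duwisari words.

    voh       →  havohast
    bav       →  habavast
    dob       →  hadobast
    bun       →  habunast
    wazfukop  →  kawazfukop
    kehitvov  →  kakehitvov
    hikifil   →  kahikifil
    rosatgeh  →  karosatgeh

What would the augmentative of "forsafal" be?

bav and kehitvov both end in -v yet inflect differently (habavast, kakehitvov), so the final letter is not what conditions the rule; the number of vowels is.
"forsafal" has 3 vowels. The stems with 3 vowels (wazfukop → kawazfukop, kehitvov → kakehitvov, hikifil → kahikifil) add the prefix ka-.
So forsafal → kaforsafal.

kaforsafal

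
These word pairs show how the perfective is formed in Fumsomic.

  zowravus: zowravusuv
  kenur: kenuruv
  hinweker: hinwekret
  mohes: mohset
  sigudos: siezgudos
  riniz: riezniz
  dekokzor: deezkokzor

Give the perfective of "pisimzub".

pisimzubuv

kenur and hinweker both end in -r yet inflect differently (kenuruv, hinwekret), so the final letter is not what conditions the rule; the last vowel is.
"pisimzub" has last vowel 'u'. The stems whose last vowel is 'u' (zowravus → zowravusuv, kenur → kenuruv) add -uv.
The other patterns: stems whose last vowel is 'e' delete the last vowel and add -et; stems whose last vowel is 'i' or 'o' insert -ez- after the first vowel.
So pisimzub → pisimzubuv.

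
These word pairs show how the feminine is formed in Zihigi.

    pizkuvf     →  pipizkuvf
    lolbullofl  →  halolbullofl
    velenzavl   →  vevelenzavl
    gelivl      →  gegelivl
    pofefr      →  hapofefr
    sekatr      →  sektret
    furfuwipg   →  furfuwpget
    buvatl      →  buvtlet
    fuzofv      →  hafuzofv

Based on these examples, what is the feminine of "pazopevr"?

papazopevr

lolbullofl and velenzavl both end in -l yet inflect differently (halolbullofl, vevelenzavl), so the final letter is not what conditions the rule; the second-to-last letter is.
"pazopevr" has second-to-last letter 'v'. The stems whose second-to-last letter is 'v' (pizkuvf → pipizkuvf, velenzavl → vevelenzavl, gelivl → gegelivl) repeat the first consonant+vowel as a prefix.
The other patterns: stems whose second-to-last letter is 'f' add the prefix ha-; stems whose second-to-last letter is 'p' or 't' delete the last vowel and add -et.
So pazopevr → papazopevr.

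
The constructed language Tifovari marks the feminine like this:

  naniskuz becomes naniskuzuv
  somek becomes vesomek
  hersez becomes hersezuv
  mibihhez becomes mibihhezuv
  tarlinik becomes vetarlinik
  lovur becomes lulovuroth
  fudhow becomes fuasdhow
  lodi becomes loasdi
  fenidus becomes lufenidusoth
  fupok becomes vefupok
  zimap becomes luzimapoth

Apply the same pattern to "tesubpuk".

vetesubpuk

fupok and fudhow both have last vowel 'o' yet inflect differently (vefupok, fuasdhow), so the last vowel is not what conditions the rule; the final letter is.
"tesubpuk" ends in -k. The stems ending in -k (tarlinik → vetarlinik, somek → vesomek, fupok → vefupok) add the prefix ve-.
So tesubpuk → vetesubpuk.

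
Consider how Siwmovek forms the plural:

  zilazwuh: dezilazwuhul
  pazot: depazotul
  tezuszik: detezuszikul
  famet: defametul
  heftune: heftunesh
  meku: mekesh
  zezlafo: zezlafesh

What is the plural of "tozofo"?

tozofesh

famet and heftune both have last vowel 'e' yet inflect differently (defametul, heftunesh), so the last vowel is not what conditions the rule; whether the stem ends in a vowel or a consonant is.
"tozofo" ends in a vowel. The stems ending in a vowel (heftune → heftunesh, meku → mekesh, zezlafo → zezlafesh) drop the final letter and add -esh.
The other pattern: stems ending in a consonant add de- … -ul around the stem.
So tozofo → tozofesh.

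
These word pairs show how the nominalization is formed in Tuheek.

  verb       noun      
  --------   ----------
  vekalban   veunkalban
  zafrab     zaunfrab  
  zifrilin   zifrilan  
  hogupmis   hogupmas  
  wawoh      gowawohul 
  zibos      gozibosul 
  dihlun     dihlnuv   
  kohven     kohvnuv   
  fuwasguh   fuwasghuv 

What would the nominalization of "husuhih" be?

vekalban and zifrilin both end in -n yet inflect differently (veunkalban, zifrilan), so the final letter is not what conditions the rule; the last vowel is.
"husuhih" has last vowel 'i'. The stems whose last vowel is 'i' (zifrilin → zifrilan, hogupmis → hogupmas) change the last vowel to 'a'.
The other patterns: stems whose last vowel is 'a' insert -un- after the first vowel; stems whose last vowel is 'o' add go- … -ul around the stem; stems whose last vowel is 'e' or 'u' delete the last vowel and add -uv.
So husuhih → husuhah.

husuhah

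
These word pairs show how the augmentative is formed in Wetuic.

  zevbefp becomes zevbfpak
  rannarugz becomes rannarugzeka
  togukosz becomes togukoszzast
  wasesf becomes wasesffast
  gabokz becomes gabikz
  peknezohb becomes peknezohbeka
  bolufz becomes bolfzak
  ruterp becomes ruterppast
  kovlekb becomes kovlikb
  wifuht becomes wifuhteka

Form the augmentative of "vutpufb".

bolufz and rannarugz both end in -z yet inflect differently (bolfzak, rannarugzeka), so the final letter is not what conditions the rule; the second-to-last letter is.
"vutpufb" has second-to-last letter 'f'. The stems whose second-to-last letter is 'f' (zevbefp → zevbfpak, bolufz → bolfzak) delete the last vowel and add -ak.
The other patterns: stems whose second-to-last letter is 'g' or 'h' add -eka; stems whose second-to-last letter is 'k' change the last vowel to 'i'; stems whose second-to-last letter is 'r' or 's' double the final consonant and add -ast.
So vutpufb → vutpfbak.

vutpfbak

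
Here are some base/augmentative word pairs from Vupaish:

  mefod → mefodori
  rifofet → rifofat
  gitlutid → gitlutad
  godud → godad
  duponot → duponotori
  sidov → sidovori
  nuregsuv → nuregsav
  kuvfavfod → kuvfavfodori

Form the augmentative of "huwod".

"huwod" has last vowel 'o'. The stems whose last vowel is 'o' (duponot → duponotori, mefod → mefodori, sidov → sidovori) add -ori.
The other pattern: stems whose last vowel is 'e', 'i' or 'u' change the last vowel to 'a'.
So huwod → huwodori.

huwodori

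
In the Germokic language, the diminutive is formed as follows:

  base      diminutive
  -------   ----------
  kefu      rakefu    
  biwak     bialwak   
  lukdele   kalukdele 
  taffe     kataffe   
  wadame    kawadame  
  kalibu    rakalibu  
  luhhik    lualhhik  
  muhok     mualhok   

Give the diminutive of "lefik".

lealfik

lukdele and luhhik both begin with l- yet inflect differently (kalukdele, lualhhik), so the first letter is not what conditions the rule; the final letter is.
"lefik" ends in -k. The stems ending in -k (muhok → mualhok, luhhik → lualhhik, biwak → bialwak) insert -al- after the first vowel.
The other patterns: stems ending in -e add the prefix ka-; stems ending in -u add the prefix ra-.
So lefik → lealfik.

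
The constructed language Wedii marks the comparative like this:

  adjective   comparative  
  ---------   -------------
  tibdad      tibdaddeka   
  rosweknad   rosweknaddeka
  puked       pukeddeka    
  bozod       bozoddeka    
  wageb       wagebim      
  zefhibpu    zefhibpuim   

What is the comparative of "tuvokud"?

tuvokuddeka

puked and wageb both have last vowel 'e' yet inflect differently (pukeddeka, wagebim), so the last vowel is not what conditions the rule; the final letter is.
"tuvokud" ends in -d. The stems ending in -d (tibdad → tibdaddeka, rosweknad → rosweknaddeka, puked → pukeddeka) double the final consonant and add -eka.
The other pattern: stems ending in -b or -u add -im.
So tuvokud → tuvokuddeka.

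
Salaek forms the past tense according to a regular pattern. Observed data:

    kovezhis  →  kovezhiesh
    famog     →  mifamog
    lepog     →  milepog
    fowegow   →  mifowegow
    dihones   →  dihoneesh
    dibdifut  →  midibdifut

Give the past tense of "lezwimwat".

milezwimwat

"lezwimwat" ends in -t. The one such stem in the data (dibdifut → midibdifut) adds the prefix mi-, so the same rule applies.
The other pattern: stems ending in -s drop the final letter and add -esh.
So lezwimwat → milezwimwat.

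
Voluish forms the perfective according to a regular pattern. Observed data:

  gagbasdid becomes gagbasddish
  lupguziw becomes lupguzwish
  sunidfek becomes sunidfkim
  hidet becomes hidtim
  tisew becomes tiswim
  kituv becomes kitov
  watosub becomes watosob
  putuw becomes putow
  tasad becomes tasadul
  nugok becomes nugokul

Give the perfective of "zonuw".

zonow

lupguziw and tisew both end in -w yet inflect differently (lupguzwish, tiswim), so the final letter is not what conditions the rule; the last vowel is.
"zonuw" has last vowel 'u'. The stems whose last vowel is 'u' (kituv → kitov, watosub → watosob, putuw → putow) change the last vowel to 'o'.
So zonuw → zonow.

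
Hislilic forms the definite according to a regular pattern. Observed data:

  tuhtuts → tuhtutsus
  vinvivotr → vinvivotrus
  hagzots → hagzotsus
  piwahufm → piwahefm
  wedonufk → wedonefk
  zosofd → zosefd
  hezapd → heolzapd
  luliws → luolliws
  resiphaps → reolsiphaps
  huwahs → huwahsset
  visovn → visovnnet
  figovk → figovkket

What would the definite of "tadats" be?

tadatsus

zosofd and hezapd both end in -d yet inflect differently (zosefd, heolzapd), so the final letter is not what conditions the rule; the second-to-last letter is.
"tadats" has second-to-last letter 't'. The stems whose second-to-last letter is 't' (tuhtuts → tuhtutsus, vinvivotr → vinvivotrus, hagzots → hagzotsus) add -us.
So tadats → tadatsus.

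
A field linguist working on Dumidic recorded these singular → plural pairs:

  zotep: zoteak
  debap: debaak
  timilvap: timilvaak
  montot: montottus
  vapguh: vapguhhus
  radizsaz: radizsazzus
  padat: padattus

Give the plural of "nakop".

debap and radizsaz both have last vowel 'a' yet inflect differently (debaak, radizsazzus), so the last vowel is not what conditions the rule; the final letter is.
"nakop" ends in -p. The stems ending in -p (zotep → zoteak, debap → debaak, timilvap → timilvaak) drop the final letter and add -ak.
So nakop → nakoak.

nakoak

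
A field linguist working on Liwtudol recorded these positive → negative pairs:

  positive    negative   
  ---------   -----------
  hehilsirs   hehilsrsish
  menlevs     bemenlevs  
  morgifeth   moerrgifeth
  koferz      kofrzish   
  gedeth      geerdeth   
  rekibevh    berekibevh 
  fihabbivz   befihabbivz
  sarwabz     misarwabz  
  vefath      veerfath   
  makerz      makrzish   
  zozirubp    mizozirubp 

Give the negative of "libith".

lierbith

makerz and fihabbivz both end in -z yet inflect differently (makrzish, befihabbivz), so the final letter is not what conditions the rule; the second-to-last letter is.
"libith" has second-to-last letter 't'. The stems whose second-to-last letter is 't' (vefath → veerfath, gedeth → geerdeth, morgifeth → moerrgifeth) insert -er- after the first vowel.
So libith → lierbith.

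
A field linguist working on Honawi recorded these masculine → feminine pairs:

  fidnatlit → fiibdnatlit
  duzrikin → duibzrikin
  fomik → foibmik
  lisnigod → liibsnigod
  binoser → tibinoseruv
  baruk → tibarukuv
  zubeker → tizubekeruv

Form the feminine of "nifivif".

fomik and baruk both end in -k yet inflect differently (foibmik, tibarukuv), so the final letter is not what conditions the rule; the last vowel is.
"nifivif" has last vowel 'i'. The stems whose last vowel is 'i' (fidnatlit → fiibdnatlit, duzrikin → duibzrikin, fomik → foibmik) insert -ib- after the first vowel.
So nifivif → niibfivif.

niibfivif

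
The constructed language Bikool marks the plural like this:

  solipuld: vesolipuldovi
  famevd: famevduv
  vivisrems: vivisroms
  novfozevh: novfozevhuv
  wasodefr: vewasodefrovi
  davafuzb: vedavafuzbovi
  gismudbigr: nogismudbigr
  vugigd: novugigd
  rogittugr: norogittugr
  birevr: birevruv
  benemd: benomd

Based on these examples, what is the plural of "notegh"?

"notegh" has second-to-last letter 'g'. The stems whose second-to-last letter is 'g' (vugigd → novugigd, gismudbigr → nogismudbigr, rogittugr → norogittugr) add the prefix no-.
The other patterns: stems whose second-to-last letter is 'm' change the last vowel to 'o'; stems whose second-to-last letter is 'v' add -uv; stems whose second-to-last letter is 'f', 'l' or 'z' add ve- … -ovi around the stem.
So notegh → nonotegh.

nonotegh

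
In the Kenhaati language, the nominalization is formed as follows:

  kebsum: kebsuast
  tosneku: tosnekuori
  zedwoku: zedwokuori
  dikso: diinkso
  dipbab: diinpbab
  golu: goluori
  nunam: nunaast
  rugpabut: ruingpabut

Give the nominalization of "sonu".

sonuori

zedwoku and kebsum both have last vowel 'u' yet inflect differently (zedwokuori, kebsuast), so the last vowel is not what conditions the rule; the final letter is.
"sonu" ends in -u. The stems ending in -u (zedwoku → zedwokuori, tosneku → tosnekuori, golu → goluori) add -ori.
The other patterns: stems ending in -m drop the final letter and add -ast; stems ending in -b, -o or -t insert -in- after the first vowel.
So sonu → sonuori.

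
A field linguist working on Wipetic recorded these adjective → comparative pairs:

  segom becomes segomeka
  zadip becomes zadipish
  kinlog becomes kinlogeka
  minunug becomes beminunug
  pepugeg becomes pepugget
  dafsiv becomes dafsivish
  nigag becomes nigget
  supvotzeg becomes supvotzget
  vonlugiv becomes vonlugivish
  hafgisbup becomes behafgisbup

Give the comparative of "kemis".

kemisish

minunug and nigag both end in -g yet inflect differently (beminunug, nigget), so the final letter is not what conditions the rule; the last vowel is.
"kemis" has last vowel 'i'. The stems whose last vowel is 'i' (dafsiv → dafsivish, zadip → zadipish, vonlugiv → vonlugivish) add -ish.
The other patterns: stems whose last vowel is 'u' add the prefix be-; stems whose last vowel is 'a' or 'e' delete the last vowel and add -et; stems whose last vowel is 'o' add -eka.
So kemis → kemisish.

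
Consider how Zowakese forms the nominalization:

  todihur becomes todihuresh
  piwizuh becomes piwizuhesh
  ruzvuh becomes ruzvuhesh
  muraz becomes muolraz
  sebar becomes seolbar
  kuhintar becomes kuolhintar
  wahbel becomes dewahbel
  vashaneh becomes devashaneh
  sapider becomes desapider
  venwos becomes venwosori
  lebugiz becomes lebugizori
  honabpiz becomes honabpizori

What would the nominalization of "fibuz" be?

todihur and sebar both end in -r yet inflect differently (todihuresh, seolbar), so the final letter is not what conditions the rule; the last vowel is.
"fibuz" has last vowel 'u'. The stems whose last vowel is 'u' (todihur → todihuresh, piwizuh → piwizuhesh, ruzvuh → ruzvuhesh) add -esh.
The other patterns: stems whose last vowel is 'a' insert -ol- after the first vowel; stems whose last vowel is 'e' add the prefix de-; stems whose last vowel is 'i' or 'o' add -ori.
So fibuz → fibuzesh.

fibuzesh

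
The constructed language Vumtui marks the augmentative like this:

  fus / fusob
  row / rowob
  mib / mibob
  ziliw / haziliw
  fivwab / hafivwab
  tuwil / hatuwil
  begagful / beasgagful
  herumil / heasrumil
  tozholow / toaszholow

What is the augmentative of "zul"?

zulob

row and ziliw both end in -w yet inflect differently (rowob, haziliw), so the final letter is not what conditions the rule; the number of vowels is.
"zul" has 1 vowel. The stems with 1 vowel (fus → fusob, row → rowob, mib → mibob) add -ob.
The other patterns: stems with 2 vowels add the prefix ha-; stems with 3 vowels insert -as- after the first vowel.
So zul → zulob.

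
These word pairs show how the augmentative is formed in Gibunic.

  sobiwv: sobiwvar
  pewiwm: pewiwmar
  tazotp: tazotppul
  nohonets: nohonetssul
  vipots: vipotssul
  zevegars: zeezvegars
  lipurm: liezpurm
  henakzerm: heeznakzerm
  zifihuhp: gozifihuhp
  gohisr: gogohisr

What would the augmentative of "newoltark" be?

neezwoltark

nohonets and zevegars both end in -s yet inflect differently (nohonetssul, zeezvegars), so the final letter is not what conditions the rule; the second-to-last letter is.
"newoltark" has second-to-last letter 'r'. The stems whose second-to-last letter is 'r' (zevegars → zeezvegars, lipurm → liezpurm, henakzerm → heeznakzerm) insert -ez- after the first vowel.
So newoltark → neezwoltark.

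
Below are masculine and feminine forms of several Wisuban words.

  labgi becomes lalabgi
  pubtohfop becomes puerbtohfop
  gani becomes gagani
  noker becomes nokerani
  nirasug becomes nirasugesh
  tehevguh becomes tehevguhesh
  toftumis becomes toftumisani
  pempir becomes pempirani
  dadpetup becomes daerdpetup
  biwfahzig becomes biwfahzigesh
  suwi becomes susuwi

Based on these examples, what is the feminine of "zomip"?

zoermip

"zomip" ends in -p. The stems ending in -p (pubtohfop → puerbtohfop, dadpetup → daerdpetup) insert -er- after the first vowel.
The other patterns: stems ending in -i repeat the first consonant+vowel as a prefix; stems ending in -g or -h add -esh; stems ending in -r or -s add -ani.
So zomip → zoermip.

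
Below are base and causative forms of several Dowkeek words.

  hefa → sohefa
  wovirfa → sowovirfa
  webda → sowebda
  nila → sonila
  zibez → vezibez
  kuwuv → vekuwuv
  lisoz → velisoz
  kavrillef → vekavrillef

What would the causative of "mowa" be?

somowa

"mowa" ends in -a. The stems ending in -a (hefa → sohefa, wovirfa → sowovirfa, webda → sowebda) add the prefix so-.
So mowa → somowa.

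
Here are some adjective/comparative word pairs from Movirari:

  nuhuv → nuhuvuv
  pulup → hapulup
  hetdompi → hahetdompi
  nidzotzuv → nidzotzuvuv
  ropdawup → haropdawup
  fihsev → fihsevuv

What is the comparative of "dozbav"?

dozbavuv

nuhuv and ropdawup both have last vowel 'u' yet inflect differently (nuhuvuv, haropdawup), so the last vowel is not what conditions the rule; the final letter is.
"dozbav" ends in -v. The stems ending in -v (nuhuv → nuhuvuv, nidzotzuv → nidzotzuvuv, fihsev → fihsevuv) add -uv.
The other pattern: stems ending in -i or -p add the prefix ha-.
So dozbav → dozbavuv.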